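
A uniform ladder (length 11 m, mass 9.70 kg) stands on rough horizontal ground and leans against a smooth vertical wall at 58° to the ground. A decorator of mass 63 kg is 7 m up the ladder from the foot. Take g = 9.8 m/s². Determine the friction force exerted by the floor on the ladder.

f ≈ 275 N

Torques about the foot: N_wall · 11 sin 58° = 9.70×9.8×5.5 cos 58° + 63×9.8×7 cos 58° → N_wall = 275.21 N.
ΣF_x = 0: f_floor = N_wall = 275.21 N.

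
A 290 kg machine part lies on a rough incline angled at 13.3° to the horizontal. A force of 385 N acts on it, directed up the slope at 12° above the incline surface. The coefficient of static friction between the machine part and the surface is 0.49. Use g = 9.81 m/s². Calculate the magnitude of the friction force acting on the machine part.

f ≈ 278 N

Axes along / perpendicular to the incline. W sin 13.3° = 654.5 N down-slope; W cos 13.3° = 2769 N into the surface.
Perpendicular: N = W cos 13.3° − P sin 12° = 2769 − 80.05 = 2689 N.
Along incline: P cos 12° + f = W sin 13.3° (friction acts up-slope) → f = 654.5 − 376.6 = 277.9 N.
|f| = 277.9 N ≤ μN = 1317 N, so the machine part is indeed static.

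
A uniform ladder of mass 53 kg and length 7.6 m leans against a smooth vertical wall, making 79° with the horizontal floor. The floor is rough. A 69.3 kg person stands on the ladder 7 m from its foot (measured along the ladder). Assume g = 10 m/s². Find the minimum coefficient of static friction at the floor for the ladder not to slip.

ΣF_y = 0: N_floor = 53×10 + 69.3×10 = 1223 N.
Torques about the foot: N_wall · 7.6 sin 79° = 53×10×3.8 cos 79° + 69.3×10×7 cos 79° → N_wall = 175.58 N.
ΣF_x = 0: f_floor = N_wall = 175.58 N.
μ_min = f_floor / N_floor = 175.58 / 1223 = 0.1436.

μ_min ≈ 0.144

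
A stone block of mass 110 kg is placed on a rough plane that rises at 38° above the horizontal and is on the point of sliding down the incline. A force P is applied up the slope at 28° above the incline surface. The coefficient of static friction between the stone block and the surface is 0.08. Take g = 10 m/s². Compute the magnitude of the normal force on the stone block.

N ≈ 529 N

On the verge of sliding down the incline, friction equals μN and acts up the slope.
Perpendicular: N + P sin 28° = W cos 38° = 866.8 N.
Along incline: P cos 28° + μN = W sin 38° with W sin 38° = 677.2 N.
Solving the pair for P and N: P = 719.1 N, N = 529.2 N (and f = μN = 42.34 N).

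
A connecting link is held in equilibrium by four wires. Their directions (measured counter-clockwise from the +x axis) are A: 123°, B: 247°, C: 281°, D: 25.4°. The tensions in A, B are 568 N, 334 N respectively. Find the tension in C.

T_C ≈ 352 N

Resolve: ΣF_x = 568 cos 123° + 334 cos 247° + T_C cos 281° + T_D cos 25.4° = 0.
        ΣF_y = 568 sin 123° + 334 sin 247° + T_C sin 281° + T_D sin 25.4° = 0.
The known terms sum to (-439.9, 168.9) N, so 0.1908 T_C + 0.9033 T_D = 439.9 and -0.9816 T_C + 0.4289 T_D = -168.9.
Solving simultaneously: T_C = 352.3 N, T_D = 412.5 N.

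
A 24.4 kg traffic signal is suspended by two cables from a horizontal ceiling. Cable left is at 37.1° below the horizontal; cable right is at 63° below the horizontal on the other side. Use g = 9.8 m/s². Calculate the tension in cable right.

T_right ≈ 194 N

Weight W = 24.4 × 9.8 = 239.1 N acts straight down.
Horizontal: T_left cos 37.1° = T_right cos 63°  →  T_left = 0.5692 T_right.
Vertical: T_left sin 37.1° + T_right sin 63° = 239.1.
Substituting the horizontal relation into the vertical equation gives 1.234 T_right = 239.1, so T_right = 193.7 N.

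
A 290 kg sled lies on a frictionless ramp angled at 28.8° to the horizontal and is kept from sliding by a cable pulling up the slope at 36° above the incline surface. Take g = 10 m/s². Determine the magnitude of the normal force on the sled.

N ≈ 1530 N

Take axes along and perpendicular to the incline. Weight components: W sin 28.8° = 1397 N down-slope, W cos 28.8° = 2541 N into the surface.
Along incline: T cos 36° = W sin 28.8° → T = 1727 N.
Perpendicular: N = W cos 28.8° − T sin 36° = 1526 N.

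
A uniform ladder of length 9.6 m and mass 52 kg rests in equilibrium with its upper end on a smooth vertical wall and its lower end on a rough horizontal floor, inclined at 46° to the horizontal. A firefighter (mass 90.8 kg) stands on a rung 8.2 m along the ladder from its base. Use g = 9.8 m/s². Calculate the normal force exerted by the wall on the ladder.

Torques about the foot: N_wall · 9.6 sin 46° = 52×9.8×4.8 cos 46° + 90.8×9.8×8.2 cos 46° → N_wall = 980.05 N.

N_wall ≈ 980 N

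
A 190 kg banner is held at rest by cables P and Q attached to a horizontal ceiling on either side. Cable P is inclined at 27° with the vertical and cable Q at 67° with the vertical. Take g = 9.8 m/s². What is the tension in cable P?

T_P ≈ 1720 N

Angles from the horizontal: cable P is 90° − 27° = 63°, cable Q is 90° − 67° = 23°.
Weight W = 190 × 9.8 = 1862 N acts straight down.
Horizontal: T_P cos 63° = T_Q cos 23°  →  T_Q = 0.4932 T_P.
Vertical: T_P sin 63° + T_Q sin 23° = 1862.
Substituting the horizontal relation into the vertical equation gives 1.084 T_P = 1862, so T_P = 1718 N.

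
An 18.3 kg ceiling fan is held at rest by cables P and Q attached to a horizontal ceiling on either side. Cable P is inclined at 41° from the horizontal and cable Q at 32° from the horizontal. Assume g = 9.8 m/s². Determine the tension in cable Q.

T_Q ≈ 142 N

Weight W = 18.3 × 9.8 = 179.3 N acts straight down.
Horizontal: T_P cos 41° = T_Q cos 32°  →  T_P = 1.124 T_Q.
Vertical: T_P sin 41° + T_Q sin 32° = 179.3.
Substituting the horizontal relation into the vertical equation gives 1.267 T_Q = 179.3, so T_Q = 141.5 N.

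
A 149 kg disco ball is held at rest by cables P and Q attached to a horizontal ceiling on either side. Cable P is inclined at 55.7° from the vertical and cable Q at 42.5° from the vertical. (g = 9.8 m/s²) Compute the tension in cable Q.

T_Q ≈ 1220 N

Angles from the horizontal: cable P is 90° − 55.7° = 34.3°, cable Q is 90° − 42.5° = 47.5°.
Weight W = 149 × 9.8 = 1460 N acts straight down.
Horizontal: T_P cos 34.3° = T_Q cos 47.5°  →  T_P = 0.8178 T_Q.
Vertical: T_P sin 34.3° + T_Q sin 47.5° = 1460.
Substituting the horizontal relation into the vertical equation gives 1.198 T_Q = 1460, so T_Q = 1219 N.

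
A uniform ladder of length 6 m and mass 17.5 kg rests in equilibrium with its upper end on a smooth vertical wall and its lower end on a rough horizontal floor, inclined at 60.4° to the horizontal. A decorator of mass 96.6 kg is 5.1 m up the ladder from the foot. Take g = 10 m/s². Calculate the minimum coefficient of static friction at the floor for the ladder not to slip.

μ_min ≈ 0.452

ΣF_y = 0: N_floor = 17.5×10 + 96.6×10 = 1141 N.
Torques about the foot: N_wall · 6 sin 60.4° = 17.5×10×3 cos 60.4° + 96.6×10×5.1 cos 60.4° → N_wall = 516.16 N.
ΣF_x = 0: f_floor = N_wall = 516.16 N.
μ_min = f_floor / N_floor = 516.16 / 1141 = 0.4524.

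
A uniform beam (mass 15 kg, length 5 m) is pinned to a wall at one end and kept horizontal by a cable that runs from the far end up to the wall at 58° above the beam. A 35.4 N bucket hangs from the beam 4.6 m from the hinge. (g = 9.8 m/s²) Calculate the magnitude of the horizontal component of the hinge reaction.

Take torques about the hinge: T sin 58° · 5 = 15×9.8×2.5 + 35.4×4.6 = 530.34 N·m.
So T = 530.34 / (0.8480 × 5) = 125.07 N.
ΣF_x = 0: H_x = T cos 58° = 66.279 N.

H_x ≈ 66.3 N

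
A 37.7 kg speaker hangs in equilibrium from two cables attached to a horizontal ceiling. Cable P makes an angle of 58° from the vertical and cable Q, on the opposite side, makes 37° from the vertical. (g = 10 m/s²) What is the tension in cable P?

Angles from the horizontal: cable P is 90° − 58° = 32°, cable Q is 90° − 37° = 53°.
Weight W = 37.7 × 10 = 377 N acts straight down.
Horizontal: T_P cos 32° = T_Q cos 53°  →  T_Q = 1.409 T_P.
Vertical: T_P sin 32° + T_Q sin 53° = 377.
Substituting the horizontal relation into the vertical equation gives 1.655 T_P = 377, so T_P = 227.8 N.

T_P ≈ 228 N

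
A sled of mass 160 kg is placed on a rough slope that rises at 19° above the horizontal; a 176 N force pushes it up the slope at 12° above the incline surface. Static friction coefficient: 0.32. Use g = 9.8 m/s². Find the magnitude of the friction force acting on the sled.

f ≈ 338 N

Axes along / perpendicular to the incline. W sin 19° = 510.5 N down-slope; W cos 19° = 1483 N into the surface.
Perpendicular: N = W cos 19° − P sin 12° = 1483 − 36.59 = 1446 N.
Along incline: P cos 12° + f = W sin 19° (friction acts up-slope) → f = 510.5 − 172.2 = 338.3 N.
|f| = 338.3 N ≤ μN = 462.7 N, so the sled is indeed static.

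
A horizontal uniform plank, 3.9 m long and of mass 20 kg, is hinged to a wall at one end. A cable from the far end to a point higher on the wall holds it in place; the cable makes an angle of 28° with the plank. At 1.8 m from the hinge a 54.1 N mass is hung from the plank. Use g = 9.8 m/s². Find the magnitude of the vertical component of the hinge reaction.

Take torques about the hinge: T sin 28° · 3.9 = 20×9.8×1.95 + 54.1×1.8 = 479.58 N·m.
So T = 479.58 / (0.4695 × 3.9) = 261.93 N.
ΣF_y = 0: H_y = (20×9.8 + 54.1) − T sin 28° = 250.1 − 122.97 = 127.13 N.

|H_y| ≈ 127 N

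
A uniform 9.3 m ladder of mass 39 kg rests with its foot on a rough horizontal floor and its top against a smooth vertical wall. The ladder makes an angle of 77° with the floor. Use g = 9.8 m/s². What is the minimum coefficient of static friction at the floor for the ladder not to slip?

ΣF_y = 0: N_floor = 39×9.8 = 382.2 N.
Torques about the foot: N_wall · 9.3 sin 77° = 39×9.8×4.65 cos 77° → N_wall = 44.119 N.
ΣF_x = 0: f_floor = N_wall = 44.119 N.
μ_min = f_floor / N_floor = 44.119 / 382.2 = 0.1154.

μ_min ≈ 0.115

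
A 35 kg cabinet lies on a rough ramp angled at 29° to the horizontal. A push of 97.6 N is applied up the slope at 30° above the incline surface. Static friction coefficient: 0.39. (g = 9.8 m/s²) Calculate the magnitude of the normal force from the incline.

Axes along / perpendicular to the incline. W sin 29° = 166.3 N down-slope; W cos 29° = 300 N into the surface.
Perpendicular: N = W cos 29° − P sin 30° = 300 − 48.8 = 251.2 N.
Along incline: P cos 30° + f = W sin 29° (friction acts up-slope) → f = 166.3 − 84.52 = 81.77 N.
|f| = 81.77 N ≤ μN = 97.97 N, so the cabinet is indeed static.

N ≈ 251 N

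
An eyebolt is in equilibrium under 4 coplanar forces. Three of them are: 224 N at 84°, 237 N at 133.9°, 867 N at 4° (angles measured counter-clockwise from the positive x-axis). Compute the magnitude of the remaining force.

Sum the known components: ΣF_x = 724 N, ΣF_y = 454 N.
For equilibrium the remaining force must supply (−ΣF_x, −ΣF_y) = (-724, -454) N.
Magnitude = √((-724)² + (-454)²) = 854.6 N; direction = atan2(-454, -724) = 212.1°.

F ≈ 855 N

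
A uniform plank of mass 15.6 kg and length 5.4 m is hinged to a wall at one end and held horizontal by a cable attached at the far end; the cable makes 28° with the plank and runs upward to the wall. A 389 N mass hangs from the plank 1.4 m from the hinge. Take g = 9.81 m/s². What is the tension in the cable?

T ≈ 378 N

Take torques about the hinge: T sin 28° · 5.4 = 15.6×9.81×2.7 + 389×1.4 = 957.8 N·m.
So T = 957.8 / (0.4695 × 5.4) = 377.81 N.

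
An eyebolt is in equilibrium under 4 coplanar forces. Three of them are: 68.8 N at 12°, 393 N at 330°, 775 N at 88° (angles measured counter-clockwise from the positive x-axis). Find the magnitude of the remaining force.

Sum the known components: ΣF_x = 434.7 N, ΣF_y = 592.3 N.
For equilibrium the remaining force must supply (−ΣF_x, −ΣF_y) = (-434.7, -592.3) N.
Magnitude = √((-434.7)² + (-592.3)²) = 734.7 N; direction = atan2(-592.3, -434.7) = 233.7°.

F ≈ 735 N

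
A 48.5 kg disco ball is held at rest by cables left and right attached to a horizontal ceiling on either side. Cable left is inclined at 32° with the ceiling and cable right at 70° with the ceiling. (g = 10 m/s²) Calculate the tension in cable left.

T_left ≈ 170 N

Weight W = 48.5 × 10 = 485 N acts straight down.
Horizontal: T_left cos 32° = T_right cos 70°  →  T_right = 2.48 T_left.
Vertical: T_left sin 32° + T_right sin 70° = 485.
Substituting the horizontal relation into the vertical equation gives 2.86 T_left = 485, so T_left = 169.6 N.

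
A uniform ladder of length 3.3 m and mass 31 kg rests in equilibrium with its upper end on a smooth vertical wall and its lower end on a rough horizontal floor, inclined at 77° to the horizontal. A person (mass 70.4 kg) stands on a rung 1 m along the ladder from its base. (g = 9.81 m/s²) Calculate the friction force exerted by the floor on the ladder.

f ≈ 83.4 N

Torques about the foot: N_wall · 3.3 sin 77° = 31×9.81×1.65 cos 77° + 70.4×9.81×1 cos 77° → N_wall = 83.421 N.
ΣF_x = 0: f_floor = N_wall = 83.421 N.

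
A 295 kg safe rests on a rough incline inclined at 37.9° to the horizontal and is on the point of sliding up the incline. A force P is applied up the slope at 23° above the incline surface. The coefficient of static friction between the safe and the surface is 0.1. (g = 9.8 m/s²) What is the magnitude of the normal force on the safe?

On the verge of sliding up the incline, friction equals μN and acts down the slope.
Perpendicular: N + P sin 23° = W cos 37.9° = 2281 N.
Along incline: P cos 23° = W sin 37.9° + μN  with W sin 37.9° = 1776 N.
Solving the pair for P and N: P = 2088 N, N = 1465 N (and f = μN = 146.5 N).

N ≈ 1470 N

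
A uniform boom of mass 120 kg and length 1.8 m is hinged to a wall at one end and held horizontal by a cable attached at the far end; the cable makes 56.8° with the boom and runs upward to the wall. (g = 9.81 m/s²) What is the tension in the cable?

T ≈ 703 N

Take torques about the hinge: T sin 56.8° · 1.8 = 120×9.81×0.9 = 1059.5 N·m.
So T = 1059.5 / (0.8368 × 1.8) = 703.42 N.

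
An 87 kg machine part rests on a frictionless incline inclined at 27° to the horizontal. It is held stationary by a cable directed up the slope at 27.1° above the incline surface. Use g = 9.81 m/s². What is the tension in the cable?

T ≈ 435 N

Take axes along and perpendicular to the incline. Weight components: W sin 27° = 387.5 N down-slope, W cos 27° = 760.4 N into the surface.
Along incline: T cos 27.1° = W sin 27° → T = 435.3 N.
Perpendicular: N = W cos 27° − T sin 27.1° = 562.2 N.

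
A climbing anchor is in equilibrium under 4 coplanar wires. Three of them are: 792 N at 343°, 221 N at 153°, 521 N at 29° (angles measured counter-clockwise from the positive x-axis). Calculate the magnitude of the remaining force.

Sum the known components: ΣF_x = 1016 N, ΣF_y = 121.4 N.
For equilibrium the remaining force must supply (−ΣF_x, −ΣF_y) = (-1016, -121.4) N.
Magnitude = √((-1016)² + (-121.4)²) = 1023 N; direction = atan2(-121.4, -1016) = 186.8°.

F ≈ 1020 N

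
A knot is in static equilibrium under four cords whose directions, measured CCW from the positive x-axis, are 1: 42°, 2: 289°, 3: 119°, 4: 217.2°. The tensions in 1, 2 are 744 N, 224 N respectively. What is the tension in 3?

T_3 ≈ 152 N

Resolve: ΣF_x = 744 cos 42° + 224 cos 289° + T_3 cos 119° + T_4 cos 217.2° = 0.
        ΣF_y = 744 sin 42° + 224 sin 289° + T_3 sin 119° + T_4 sin 217.2° = 0.
The known terms sum to (625.8, 286) N, so -0.4848 T_3 − 0.7965 T_4 = -625.8 and 0.8746 T_3 − 0.6046 T_4 = -286.
Solving simultaneously: T_3 = 152.1 N, T_4 = 693.1 N.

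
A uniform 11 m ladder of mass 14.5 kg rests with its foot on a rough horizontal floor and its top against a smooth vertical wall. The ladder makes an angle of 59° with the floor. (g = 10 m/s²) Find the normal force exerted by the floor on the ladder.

N_floor ≈ 145 N

ΣF_y = 0: N_floor = 14.5×10 = 145 N.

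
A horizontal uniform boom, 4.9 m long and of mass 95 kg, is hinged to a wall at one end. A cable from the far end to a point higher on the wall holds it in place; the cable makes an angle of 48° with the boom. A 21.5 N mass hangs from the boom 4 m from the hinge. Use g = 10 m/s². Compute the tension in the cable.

Take torques about the hinge: T sin 48° · 4.9 = 95×10×2.45 + 21.5×4 = 2413.5 N·m.
So T = 2413.5 / (0.7431 × 4.9) = 662.79 N.

T ≈ 663 N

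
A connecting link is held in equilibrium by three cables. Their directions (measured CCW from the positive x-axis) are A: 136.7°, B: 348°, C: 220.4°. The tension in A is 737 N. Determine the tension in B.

T_B ≈ 925 N

Resolve: ΣF_x = 737 cos 136.7° + T_B cos 348° + T_C cos 220.4° = 0.
        ΣF_y = 737 sin 136.7° + T_B sin 348° + T_C sin 220.4° = 0.
The known terms sum to (-536.4, 505.4) N, so 0.9781 T_B − 0.7615 T_C = 536.4 and -0.2079 T_B − 0.6481 T_C = -505.4.
Solving simultaneously: T_B = 924.6 N, T_C = 483.3 N.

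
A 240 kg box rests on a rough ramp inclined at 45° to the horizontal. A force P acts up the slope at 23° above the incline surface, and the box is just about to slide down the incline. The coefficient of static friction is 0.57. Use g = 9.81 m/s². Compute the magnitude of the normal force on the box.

N ≈ 1260 N

On the verge of sliding down the incline, friction equals μN and acts up the slope.
Perpendicular: N + P sin 23° = W cos 45° = 1665 N.
Along incline: P cos 23° + μN = W sin 45° with W sin 45° = 1665 N.
Solving the pair for P and N: P = 1026 N, N = 1264 N (and f = μN = 720.5 N).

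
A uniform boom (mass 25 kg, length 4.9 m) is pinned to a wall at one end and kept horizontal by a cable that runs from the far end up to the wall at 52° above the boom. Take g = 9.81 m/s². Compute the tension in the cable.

T ≈ 156 N

Take torques about the hinge: T sin 52° · 4.9 = 25×9.81×2.45 = 600.86 N·m.
So T = 600.86 / (0.7880 × 4.9) = 155.61 N.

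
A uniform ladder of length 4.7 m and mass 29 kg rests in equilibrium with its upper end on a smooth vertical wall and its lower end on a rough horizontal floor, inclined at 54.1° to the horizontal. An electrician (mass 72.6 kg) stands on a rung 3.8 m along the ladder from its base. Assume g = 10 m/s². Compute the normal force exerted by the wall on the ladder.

Torques about the foot: N_wall · 4.7 sin 54.1° = 29×10×2.35 cos 54.1° + 72.6×10×3.8 cos 54.1° → N_wall = 529.86 N.

N_wall ≈ 530 N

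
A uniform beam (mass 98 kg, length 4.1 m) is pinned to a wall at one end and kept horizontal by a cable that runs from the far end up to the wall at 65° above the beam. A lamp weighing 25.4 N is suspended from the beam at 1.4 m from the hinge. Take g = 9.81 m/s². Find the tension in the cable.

Take torques about the hinge: T sin 65° · 4.1 = 98×9.81×2.05 + 25.4×1.4 = 2006.4 N·m.
So T = 2006.4 / (0.9063 × 4.1) = 539.95 N.

T ≈ 540 N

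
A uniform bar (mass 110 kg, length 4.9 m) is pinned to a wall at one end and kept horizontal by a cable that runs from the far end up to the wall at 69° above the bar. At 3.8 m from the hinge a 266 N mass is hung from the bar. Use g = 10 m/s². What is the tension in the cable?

T ≈ 810 N

Take torques about the hinge: T sin 69° · 4.9 = 110×10×2.45 + 266×3.8 = 3705.8 N·m.
So T = 3705.8 / (0.9336 × 4.9) = 810.09 N.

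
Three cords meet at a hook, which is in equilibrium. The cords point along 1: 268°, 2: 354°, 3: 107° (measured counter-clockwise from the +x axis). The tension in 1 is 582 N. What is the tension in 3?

T_3 ≈ 631 N

Resolve: ΣF_x = 582 cos 268° + T_2 cos 354° + T_3 cos 107° = 0.
        ΣF_y = 582 sin 268° + T_2 sin 354° + T_3 sin 107° = 0.
The known terms sum to (-20.31, -581.6) N, so 0.9945 T_2 − 0.2924 T_3 = 20.31 and -0.1045 T_2 + 0.9563 T_3 = 581.6.
Solving simultaneously: T_2 = 205.8 N, T_3 = 630.7 N.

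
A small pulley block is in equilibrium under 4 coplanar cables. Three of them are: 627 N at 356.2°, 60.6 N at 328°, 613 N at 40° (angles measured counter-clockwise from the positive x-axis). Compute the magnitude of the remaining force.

F ≈ 1190 N

Sum the known components: ΣF_x = 1147 N, ΣF_y = 320.4 N.
For equilibrium the remaining force must supply (−ΣF_x, −ΣF_y) = (-1147, -320.4) N.
Magnitude = √((-1147)² + (-320.4)²) = 1191 N; direction = atan2(-320.4, -1147) = 195.6°.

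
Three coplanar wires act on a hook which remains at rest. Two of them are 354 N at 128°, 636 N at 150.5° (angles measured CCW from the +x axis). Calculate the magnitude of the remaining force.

Sum the known components: ΣF_x = -771.5 N, ΣF_y = 592.1 N.
For equilibrium the remaining force must supply (−ΣF_x, −ΣF_y) = (771.5, -592.1) N.
Magnitude = √((771.5)² + (-592.1)²) = 972.5 N; direction = atan2(-592.1, 771.5) = 322.5°.

F ≈ 973 N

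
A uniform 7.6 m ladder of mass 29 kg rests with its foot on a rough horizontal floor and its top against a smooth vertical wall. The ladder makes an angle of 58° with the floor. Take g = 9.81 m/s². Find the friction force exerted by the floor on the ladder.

f ≈ 88.9 N

Torques about the foot: N_wall · 7.6 sin 58° = 29×9.81×3.8 cos 58° → N_wall = 88.885 N.
ΣF_x = 0: f_floor = N_wall = 88.885 N.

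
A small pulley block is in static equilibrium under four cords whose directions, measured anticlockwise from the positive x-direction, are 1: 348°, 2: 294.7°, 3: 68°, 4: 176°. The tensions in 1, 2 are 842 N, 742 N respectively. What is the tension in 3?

Resolve: ΣF_x = 842 cos 348° + 742 cos 294.7° + T_3 cos 68° + T_4 cos 176° = 0.
        ΣF_y = 842 sin 348° + 742 sin 294.7° + T_3 sin 68° + T_4 sin 176° = 0.
The known terms sum to (1134, -849.2) N, so 0.3746 T_3 − 0.9976 T_4 = -1134 and 0.9272 T_3 + 0.0698 T_4 = 849.2.
Solving simultaneously: T_3 = 807.6 N, T_4 = 1440 N.

T_3 ≈ 808 N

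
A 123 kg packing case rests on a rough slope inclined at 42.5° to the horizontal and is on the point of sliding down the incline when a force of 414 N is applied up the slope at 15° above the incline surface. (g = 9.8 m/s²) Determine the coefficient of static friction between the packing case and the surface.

μ ≈ 0.530

On the verge of sliding down the incline, friction is at its maximum μN and acts up the slope.
Perpendicular to incline: N = W cos 42.5° − P sin 15° = 888.7 − 107.2 = 781.6 N.
Along incline: P cos 15° + μN = W sin 42.5° → μ = (W sin 42.5° − P cos 15°) / N = 0.5303.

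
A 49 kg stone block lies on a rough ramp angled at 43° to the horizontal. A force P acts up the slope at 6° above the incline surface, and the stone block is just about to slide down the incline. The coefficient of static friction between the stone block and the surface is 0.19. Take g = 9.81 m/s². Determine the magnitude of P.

P ≈ 268 N

On the verge of sliding down the incline, friction equals μN and acts up the slope.
Perpendicular: N + P sin 6° = W cos 43° = 351.6 N.
Along incline: P cos 6° + μN = W sin 43° with W sin 43° = 327.8 N.
Solving the pair for P and N: P = 267.8 N, N = 323.6 N (and f = μN = 61.48 N).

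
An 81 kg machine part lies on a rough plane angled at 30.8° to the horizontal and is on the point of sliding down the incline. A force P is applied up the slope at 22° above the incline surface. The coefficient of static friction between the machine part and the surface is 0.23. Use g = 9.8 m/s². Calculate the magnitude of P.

P ≈ 297 N

On the verge of sliding down the incline, friction equals μN and acts up the slope.
Perpendicular: N + P sin 22° = W cos 30.8° = 681.8 N.
Along incline: P cos 22° + μN = W sin 30.8° with W sin 30.8° = 406.5 N.
Solving the pair for P and N: P = 296.8 N, N = 570.7 N (and f = μN = 131.2 N).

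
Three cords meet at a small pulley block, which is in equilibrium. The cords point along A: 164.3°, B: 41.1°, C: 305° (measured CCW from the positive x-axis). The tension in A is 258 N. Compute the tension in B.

Resolve: ΣF_x = 258 cos 164.3° + T_B cos 41.1° + T_C cos 305° = 0.
        ΣF_y = 258 sin 164.3° + T_B sin 41.1° + T_C sin 305° = 0.
The known terms sum to (-248.4, 69.81) N, so 0.7536 T_B + 0.5736 T_C = 248.4 and 0.6574 T_B − 0.8192 T_C = -69.81.
Solving simultaneously: T_B = 164.3 N, T_C = 217.1 N.

T_B ≈ 164 N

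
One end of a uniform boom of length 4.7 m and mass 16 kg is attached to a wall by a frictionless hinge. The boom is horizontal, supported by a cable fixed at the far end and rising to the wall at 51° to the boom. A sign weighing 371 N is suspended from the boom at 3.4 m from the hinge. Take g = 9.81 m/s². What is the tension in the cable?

T ≈ 446 N

Take torques about the hinge: T sin 51° · 4.7 = 16×9.81×2.35 + 371×3.4 = 1630.3 N·m.
So T = 1630.3 / (0.7771 × 4.7) = 446.33 N.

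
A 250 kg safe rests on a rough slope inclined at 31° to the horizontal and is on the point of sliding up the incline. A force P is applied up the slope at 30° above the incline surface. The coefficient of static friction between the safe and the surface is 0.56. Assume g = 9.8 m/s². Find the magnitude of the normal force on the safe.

On the verge of sliding up the incline, friction equals μN and acts down the slope.
Perpendicular: N + P sin 30° = W cos 31° = 2100 N.
Along incline: P cos 30° = W sin 31° + μN  with W sin 31° = 1262 N.
Solving the pair for P and N: P = 2127 N, N = 1036 N (and f = μN = 580.4 N).

N ≈ 1040 N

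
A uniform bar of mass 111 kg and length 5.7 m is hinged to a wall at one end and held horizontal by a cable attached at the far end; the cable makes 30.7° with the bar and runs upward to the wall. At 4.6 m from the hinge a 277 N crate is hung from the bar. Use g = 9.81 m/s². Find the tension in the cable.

Take torques about the hinge: T sin 30.7° · 5.7 = 111×9.81×2.85 + 277×4.6 = 4377.6 N·m.
So T = 4377.6 / (0.5105 × 5.7) = 1504.3 N.

T ≈ 1500 N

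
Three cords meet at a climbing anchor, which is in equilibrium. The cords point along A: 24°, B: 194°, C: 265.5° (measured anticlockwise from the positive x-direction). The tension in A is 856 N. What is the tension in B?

T_B ≈ 793 N

Resolve: ΣF_x = 856 cos 24° + T_B cos 194° + T_C cos 265.5° = 0.
        ΣF_y = 856 sin 24° + T_B sin 194° + T_C sin 265.5° = 0.
The known terms sum to (782, 348.2) N, so -0.9703 T_B − 0.0785 T_C = -782 and -0.2419 T_B − 0.9969 T_C = -348.2.
Solving simultaneously: T_B = 793.3 N, T_C = 156.7 N.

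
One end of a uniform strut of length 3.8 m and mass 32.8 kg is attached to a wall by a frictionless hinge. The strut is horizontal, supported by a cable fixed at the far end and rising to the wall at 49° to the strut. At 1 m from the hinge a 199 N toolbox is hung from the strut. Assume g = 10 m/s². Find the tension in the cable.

Take torques about the hinge: T sin 49° · 3.8 = 32.8×10×1.9 + 199×1 = 822.2 N·m.
So T = 822.2 / (0.7547 × 3.8) = 286.69 N.

T ≈ 287 N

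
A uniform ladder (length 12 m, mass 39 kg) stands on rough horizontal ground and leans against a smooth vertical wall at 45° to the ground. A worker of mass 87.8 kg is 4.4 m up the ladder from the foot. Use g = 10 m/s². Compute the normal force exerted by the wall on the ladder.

Torques about the foot: N_wall · 12 sin 45° = 39×10×6 cos 45° + 87.8×10×4.4 cos 45° → N_wall = 516.93 N.

N_wall ≈ 517 N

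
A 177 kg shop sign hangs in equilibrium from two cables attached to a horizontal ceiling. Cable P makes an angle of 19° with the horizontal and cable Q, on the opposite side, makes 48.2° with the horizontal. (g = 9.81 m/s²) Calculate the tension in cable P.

Weight W = 177 × 9.81 = 1736 N acts straight down.
Horizontal: T_P cos 19° = T_Q cos 48.2°  →  T_Q = 1.419 T_P.
Vertical: T_P sin 19° + T_Q sin 48.2° = 1736.
Substituting the horizontal relation into the vertical equation gives 1.383 T_P = 1736, so T_P = 1255 N.

T_P ≈ 1260 N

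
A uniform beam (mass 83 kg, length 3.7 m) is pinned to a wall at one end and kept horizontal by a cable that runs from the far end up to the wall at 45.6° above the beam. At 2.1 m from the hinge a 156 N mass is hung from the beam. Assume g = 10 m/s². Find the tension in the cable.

T ≈ 705 N

Take torques about the hinge: T sin 45.6° · 3.7 = 83×10×1.85 + 156×2.1 = 1863.1 N·m.
So T = 1863.1 / (0.7145 × 3.7) = 704.77 N.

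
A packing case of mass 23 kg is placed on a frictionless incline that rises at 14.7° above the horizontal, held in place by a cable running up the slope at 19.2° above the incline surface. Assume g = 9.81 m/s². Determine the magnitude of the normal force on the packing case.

N ≈ 198 N

Take axes along and perpendicular to the incline. Weight components: W sin 14.7° = 57.26 N down-slope, W cos 14.7° = 218.2 N into the surface.
Along incline: T cos 19.2° = W sin 14.7° → T = 60.63 N.
Perpendicular: N = W cos 14.7° − T sin 19.2° = 198.3 N.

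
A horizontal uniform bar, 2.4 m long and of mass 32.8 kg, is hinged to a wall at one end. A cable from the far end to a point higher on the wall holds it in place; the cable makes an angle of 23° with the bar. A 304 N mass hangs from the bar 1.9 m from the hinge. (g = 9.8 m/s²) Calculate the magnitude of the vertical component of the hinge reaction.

Take torques about the hinge: T sin 23° · 2.4 = 32.8×9.8×1.2 + 304×1.9 = 963.33 N·m.
So T = 963.33 / (0.3907 × 2.4) = 1027.3 N.
ΣF_y = 0: H_y = (32.8×9.8 + 304) − T sin 23° = 625.44 − 401.39 = 224.05 N.

|H_y| ≈ 224 N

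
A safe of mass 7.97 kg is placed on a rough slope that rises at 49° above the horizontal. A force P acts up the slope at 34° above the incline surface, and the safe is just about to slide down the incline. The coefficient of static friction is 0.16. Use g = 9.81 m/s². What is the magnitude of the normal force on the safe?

On the verge of sliding down the incline, friction equals μN and acts up the slope.
Perpendicular: N + P sin 34° = W cos 49° = 51.29 N.
Along incline: P cos 34° + μN = W sin 49° with W sin 49° = 59.01 N.
Solving the pair for P and N: P = 68.69 N, N = 12.88 N (and f = μN = 2.061 N).

N ≈ 12.9 N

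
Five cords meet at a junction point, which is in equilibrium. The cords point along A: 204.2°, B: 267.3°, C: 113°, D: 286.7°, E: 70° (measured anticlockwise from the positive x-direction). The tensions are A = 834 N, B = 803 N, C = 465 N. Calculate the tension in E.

Resolve: ΣF_x = 834 cos 204.2° + 803 cos 267.3° + 465 cos 113° + T_D cos 286.7° + T_E cos 70° = 0.
        ΣF_y = 834 sin 204.2° + 803 sin 267.3° + 465 sin 113° + T_D sin 286.7° + T_E sin 70° = 0.
The known terms sum to (-980.2, -715.9) N, so 0.2874 T_D + 0.3420 T_E = 980.2 and -0.9578 T_D + 0.9397 T_E = 715.9.
Solving simultaneously: T_D = 1132 N, T_E = 1915 N.

T_E ≈ 1920 N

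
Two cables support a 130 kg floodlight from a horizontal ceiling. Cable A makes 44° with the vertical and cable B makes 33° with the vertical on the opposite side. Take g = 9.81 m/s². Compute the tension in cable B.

T_B ≈ 909 N

Angles from the horizontal: cable A is 90° − 44° = 46°, cable B is 90° − 33° = 57°.
Weight W = 130 × 9.81 = 1275 N acts straight down.
Horizontal: T_A cos 46° = T_B cos 57°  →  T_A = 0.784 T_B.
Vertical: T_A sin 46° + T_B sin 57° = 1275.
Substituting the horizontal relation into the vertical equation gives 1.403 T_B = 1275, so T_B = 909.2 N.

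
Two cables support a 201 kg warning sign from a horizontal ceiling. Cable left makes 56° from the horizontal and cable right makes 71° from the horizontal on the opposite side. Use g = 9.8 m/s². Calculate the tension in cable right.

T_right ≈ 1380 N

Weight W = 201 × 9.8 = 1970 N acts straight down.
Horizontal: T_left cos 56° = T_right cos 71°  →  T_left = 0.5822 T_right.
Vertical: T_left sin 56° + T_right sin 71° = 1970.
Substituting the horizontal relation into the vertical equation gives 1.428 T_right = 1970, so T_right = 1379 N.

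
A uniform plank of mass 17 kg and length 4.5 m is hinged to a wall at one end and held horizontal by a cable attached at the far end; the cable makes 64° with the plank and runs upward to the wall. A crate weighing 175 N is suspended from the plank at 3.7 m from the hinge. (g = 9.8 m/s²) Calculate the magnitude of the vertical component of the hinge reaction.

|H_y| ≈ 114 N

Take torques about the hinge: T sin 64° · 4.5 = 17×9.8×2.25 + 175×3.7 = 1022.4 N·m.
So T = 1022.4 / (0.8988 × 4.5) = 252.77 N.
ΣF_y = 0: H_y = (17×9.8 + 175) − T sin 64° = 341.6 − 227.19 = 114.41 N.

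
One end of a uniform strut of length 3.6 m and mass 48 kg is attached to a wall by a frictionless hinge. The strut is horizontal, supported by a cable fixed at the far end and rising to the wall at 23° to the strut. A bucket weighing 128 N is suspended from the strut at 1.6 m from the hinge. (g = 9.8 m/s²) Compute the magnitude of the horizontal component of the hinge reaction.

H_x ≈ 688 N

Take torques about the hinge: T sin 23° · 3.6 = 48×9.8×1.8 + 128×1.6 = 1051.5 N·m.
So T = 1051.5 / (0.3907 × 3.6) = 747.54 N.
ΣF_x = 0: H_x = T cos 23° = 688.12 N.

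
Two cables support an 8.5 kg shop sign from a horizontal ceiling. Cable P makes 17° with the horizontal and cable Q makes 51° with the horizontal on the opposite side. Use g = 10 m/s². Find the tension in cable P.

T_P ≈ 57.7 N

Weight W = 8.5 × 10 = 85 N acts straight down.
Horizontal: T_P cos 17° = T_Q cos 51°  →  T_Q = 1.52 T_P.
Vertical: T_P sin 17° + T_Q sin 51° = 85.
Substituting the horizontal relation into the vertical equation gives 1.473 T_P = 85, so T_P = 57.69 N.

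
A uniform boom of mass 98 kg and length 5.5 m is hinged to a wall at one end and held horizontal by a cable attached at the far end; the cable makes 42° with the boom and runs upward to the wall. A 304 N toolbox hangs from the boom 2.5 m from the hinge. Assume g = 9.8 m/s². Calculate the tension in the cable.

T ≈ 924 N

Take torques about the hinge: T sin 42° · 5.5 = 98×9.8×2.75 + 304×2.5 = 3401.1 N·m.
So T = 3401.1 / (0.6691 × 5.5) = 924.16 N.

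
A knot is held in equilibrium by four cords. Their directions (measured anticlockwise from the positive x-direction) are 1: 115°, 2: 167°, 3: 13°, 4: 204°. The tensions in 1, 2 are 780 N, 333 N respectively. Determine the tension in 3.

T_3 ≈ 5140 N

Resolve: ΣF_x = 780 cos 115° + 333 cos 167° + T_3 cos 13° + T_4 cos 204° = 0.
        ΣF_y = 780 sin 115° + 333 sin 167° + T_3 sin 13° + T_4 sin 204° = 0.
The known terms sum to (-654.1, 781.8) N, so 0.9744 T_3 − 0.9135 T_4 = 654.1 and 0.2250 T_3 − 0.4067 T_4 = -781.8.
Solving simultaneously: T_3 = 5138 N, T_4 = 4764 N.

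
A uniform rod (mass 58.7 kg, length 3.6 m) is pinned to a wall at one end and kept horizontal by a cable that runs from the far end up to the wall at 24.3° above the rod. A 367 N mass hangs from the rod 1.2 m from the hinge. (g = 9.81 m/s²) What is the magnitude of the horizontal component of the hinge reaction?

Take torques about the hinge: T sin 24.3° · 3.6 = 58.7×9.81×1.8 + 367×1.2 = 1476.9 N·m.
So T = 1476.9 / (0.4115 × 3.6) = 996.94 N.
ΣF_x = 0: H_x = T cos 24.3° = 908.62 N.

H_x ≈ 909 N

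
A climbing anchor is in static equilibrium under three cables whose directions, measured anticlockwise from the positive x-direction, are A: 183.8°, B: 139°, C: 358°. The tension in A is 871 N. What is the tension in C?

T_C ≈ 975 N

Resolve: ΣF_x = 871 cos 183.8° + T_B cos 139° + T_C cos 358° = 0.
        ΣF_y = 871 sin 183.8° + T_B sin 139° + T_C sin 358° = 0.
The known terms sum to (-869.1, -57.72) N, so -0.7547 T_B + 0.9994 T_C = 869.1 and 0.6561 T_B − 0.0349 T_C = 57.72.
Solving simultaneously: T_B = 139.9 N, T_C = 975.2 N.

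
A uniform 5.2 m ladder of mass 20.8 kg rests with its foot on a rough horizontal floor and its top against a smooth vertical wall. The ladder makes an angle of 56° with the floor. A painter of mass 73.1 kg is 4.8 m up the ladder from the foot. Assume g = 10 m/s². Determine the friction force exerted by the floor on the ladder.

f ≈ 525 N

Torques about the foot: N_wall · 5.2 sin 56° = 20.8×10×2.6 cos 56° + 73.1×10×4.8 cos 56° → N_wall = 525.29 N.
ΣF_x = 0: f_floor = N_wall = 525.29 N.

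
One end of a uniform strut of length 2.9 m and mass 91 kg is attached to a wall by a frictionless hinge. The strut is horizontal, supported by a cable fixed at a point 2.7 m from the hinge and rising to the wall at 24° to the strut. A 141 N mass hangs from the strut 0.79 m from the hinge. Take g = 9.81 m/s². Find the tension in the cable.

Take torques about the hinge: T sin 24° · 2.7 = 91×9.81×1.45 + 141×0.79 = 1405.8 N·m.
So T = 1405.8 / (0.4067 × 2.7) = 1280.1 N.

T ≈ 1280 N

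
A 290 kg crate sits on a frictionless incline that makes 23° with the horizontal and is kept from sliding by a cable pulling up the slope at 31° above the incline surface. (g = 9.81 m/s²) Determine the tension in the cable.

Take axes along and perpendicular to the incline. Weight components: W sin 23° = 1112 N down-slope, W cos 23° = 2619 N into the surface.
Along incline: T cos 31° = W sin 23° → T = 1297 N.
Perpendicular: N = W cos 23° − T sin 31° = 1951 N.

T ≈ 1300 N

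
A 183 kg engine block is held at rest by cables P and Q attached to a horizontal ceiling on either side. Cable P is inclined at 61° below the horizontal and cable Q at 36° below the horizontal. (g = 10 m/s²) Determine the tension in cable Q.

T_Q ≈ 894 N

Weight W = 183 × 10 = 1830 N acts straight down.
Horizontal: T_P cos 61° = T_Q cos 36°  →  T_P = 1.669 T_Q.
Vertical: T_P sin 61° + T_Q sin 36° = 1830.
Substituting the horizontal relation into the vertical equation gives 2.047 T_Q = 1830, so T_Q = 893.9 N.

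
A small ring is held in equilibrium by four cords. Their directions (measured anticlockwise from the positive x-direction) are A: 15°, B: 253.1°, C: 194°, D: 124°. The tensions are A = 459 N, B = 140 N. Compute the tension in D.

Resolve: ΣF_x = 459 cos 15° + 140 cos 253.1° + T_C cos 194° + T_D cos 124° = 0.
        ΣF_y = 459 sin 15° + 140 sin 253.1° + T_C sin 194° + T_D sin 124° = 0.
The known terms sum to (402.7, -15.16) N, so -0.9703 T_C − 0.5592 T_D = -402.7 and -0.2419 T_C + 0.8290 T_D = 15.16.
Solving simultaneously: T_C = 346.2 N, T_D = 119.3 N.

T_D ≈ 119 N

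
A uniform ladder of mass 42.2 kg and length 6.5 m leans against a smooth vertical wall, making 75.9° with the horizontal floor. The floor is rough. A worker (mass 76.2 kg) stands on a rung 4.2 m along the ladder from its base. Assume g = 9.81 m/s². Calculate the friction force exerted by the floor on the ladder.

Torques about the foot: N_wall · 6.5 sin 75.9° = 42.2×9.81×3.25 cos 75.9° + 76.2×9.81×4.2 cos 75.9° → N_wall = 173.32 N.
ΣF_x = 0: f_floor = N_wall = 173.32 N.

f ≈ 173 N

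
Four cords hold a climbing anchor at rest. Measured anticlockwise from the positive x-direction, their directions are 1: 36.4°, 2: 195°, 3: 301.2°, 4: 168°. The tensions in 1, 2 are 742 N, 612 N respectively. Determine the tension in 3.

Resolve: ΣF_x = 742 cos 36.4° + 612 cos 195° + T_3 cos 301.2° + T_4 cos 168° = 0.
        ΣF_y = 742 sin 36.4° + 612 sin 195° + T_3 sin 301.2° + T_4 sin 168° = 0.
The known terms sum to (6.085, 281.9) N, so 0.5180 T_3 − 0.9781 T_4 = -6.085 and -0.8554 T_3 + 0.2079 T_4 = -281.9.
Solving simultaneously: T_3 = 380 N, T_4 = 207.5 N.

T_3 ≈ 380 N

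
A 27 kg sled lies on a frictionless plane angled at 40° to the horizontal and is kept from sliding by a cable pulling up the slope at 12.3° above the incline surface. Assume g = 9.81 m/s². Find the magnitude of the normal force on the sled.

Take axes along and perpendicular to the incline. Weight components: W sin 40° = 170.3 N down-slope, W cos 40° = 202.9 N into the surface.
Along incline: T cos 12.3° = W sin 40° → T = 174.3 N.
Perpendicular: N = W cos 40° − T sin 12.3° = 165.8 N.

N ≈ 166 N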